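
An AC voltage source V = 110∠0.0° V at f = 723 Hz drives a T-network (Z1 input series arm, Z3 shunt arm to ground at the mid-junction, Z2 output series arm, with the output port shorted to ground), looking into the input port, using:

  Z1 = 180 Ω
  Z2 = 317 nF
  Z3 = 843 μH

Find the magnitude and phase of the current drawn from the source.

Step 1 — Angular frequency: ω = 2π·f = 2π·723 = 4543 rad/s.
Step 2 — Component impedances:
  Z1: Z = R = 180 Ω
  Z2: Z = 1/(jωC) = -j/(ω·C) = 0 - j694.4 Ω
  Z3: Z = jωL = j·4543·0.000843 = 0 + j3.83 Ω
Step 3 — With the output port shorted to ground, the output series arm Z2 runs from the junction to ground; the shunt arm Z3 also runs from the junction to ground. They appear in parallel: Z3 || Z2 = 0 + j3.851 Ω.
Step 4 — Series with input arm Z1: Z_in = Z1 + (Z3 || Z2) = 180 + j3.851 Ω = 180∠1.2° Ω.
Step 5 — Source phasor: V = 110∠0.0° V = 110 V.
Step 6 — Ohm's law: I = V / Z_total = (110) / (180 + j3.851) = 0.6108 - j0.01307 A.
Step 7 — Convert to polar: |I| = 0.611 A, ∠I = -1.2°.

I = 0.611∠-1.2° A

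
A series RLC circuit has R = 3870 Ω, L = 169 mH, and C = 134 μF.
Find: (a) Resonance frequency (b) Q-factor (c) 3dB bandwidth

Step 1 — Resonance condition Im(Z)=0 gives ω₀ = 1/√(LC).
Step 2 — ω₀ = 1/√(0.169·0.000134) = 210.1 rad/s.
Step 3 — f₀ = ω₀/(2π) = 33.44 Hz.
Step 4 — Series Q: Q = ω₀L/R = 210.1·0.169/3870 = 0.009177.
Step 5 — 3dB bandwidth: Δω = ω₀/Q = 2.29e+04 rad/s; BW = Δω/(2π) = 3645 Hz.

(a) f₀ = 33.44 Hz  (b) Q = 0.009177  (c) BW = 3645 Hz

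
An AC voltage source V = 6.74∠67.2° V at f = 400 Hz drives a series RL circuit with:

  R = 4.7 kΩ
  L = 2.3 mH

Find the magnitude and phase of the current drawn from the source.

Step 1 — Angular frequency: ω = 2π·f = 2π·400 = 2513 rad/s.
Step 2 — Component impedances:
  R: Z = R = 4700 Ω
  L: Z = jωL = j·2513·0.0023 = 0 + j5.781 Ω
Step 3 — Series combination: Z_total = R + L = 4700 + j5.781 Ω = 4700∠0.1° Ω.
Step 4 — Source phasor: V = 6.74∠67.2° V = 2.612 + j6.213 V.
Step 5 — Ohm's law: I = V / Z_total = (2.612 + j6.213) / (4700 + j5.781) = 0.0005573 + j0.001321 A.
Step 6 — Convert to polar: |I| = 0.001434 A, ∠I = 67.1°.

I = 0.001434∠67.1° A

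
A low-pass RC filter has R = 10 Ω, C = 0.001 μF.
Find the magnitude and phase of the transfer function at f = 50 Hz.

Step 1 — Angular frequency: ω = 2π·50 = 314.2 rad/s.
Step 2 — Transfer function: H(jω) = 1/(1 + jωRC).
Step 3 — Denominator: 1 + jωRC = 1 + j·314.2·10·1e-09 = 1 + j3.142e-06.
Step 4 — H = 1 - j3.142e-06.
Step 5 — Magnitude: |H| = 1 (-0.0 dB); phase: φ = -0.0°.

|H| = 1 (-0.0 dB), φ = -0.0°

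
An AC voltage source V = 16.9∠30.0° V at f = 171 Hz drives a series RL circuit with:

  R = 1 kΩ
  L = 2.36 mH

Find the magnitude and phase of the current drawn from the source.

Step 1 — Angular frequency: ω = 2π·f = 2π·171 = 1074 rad/s.
Step 2 — Component impedances:
  R: Z = R = 1000 Ω
  L: Z = jωL = j·1074·0.00236 = 0 + j2.536 Ω
Step 3 — Series combination: Z_total = R + L = 1000 + j2.536 Ω = 1000∠0.1° Ω.
Step 4 — Source phasor: V = 16.9∠30.0° V = 14.64 + j8.45 V.
Step 5 — Ohm's law: I = V / Z_total = (14.64 + j8.45) / (1000 + j2.536) = 0.01466 + j0.008413 A.
Step 6 — Convert to polar: |I| = 0.0169 A, ∠I = 29.9°.

I = 0.0169∠29.9° A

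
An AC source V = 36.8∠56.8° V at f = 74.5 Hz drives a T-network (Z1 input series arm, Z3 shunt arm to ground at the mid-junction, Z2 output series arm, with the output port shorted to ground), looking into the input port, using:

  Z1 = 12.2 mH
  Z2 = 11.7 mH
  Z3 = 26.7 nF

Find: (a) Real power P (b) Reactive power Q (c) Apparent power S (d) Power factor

Step 1 — Angular frequency: ω = 2π·f = 2π·74.5 = 468.1 rad/s.
Step 2 — Component impedances:
  Z1: Z = jωL = j·468.1·0.0122 = 0 + j5.711 Ω
  Z2: Z = jωL = j·468.1·0.0117 = 0 + j5.477 Ω
  Z3: Z = 1/(jωC) = -j/(ω·C) = 0 - j8.001e+04 Ω
Step 3 — With the output port shorted to ground, the output series arm Z2 runs from the junction to ground; the shunt arm Z3 also runs from the junction to ground. They appear in parallel: Z3 || Z2 = 0 + j5.477 Ω.
Step 4 — Series with input arm Z1: Z_in = Z1 + (Z3 || Z2) = 0 + j11.19 Ω = 11.19∠90.0° Ω.
Step 5 — Source phasor: V = 36.8∠56.8° V = 20.15 + j30.79 V.
Step 6 — Current: I = V / Z = 2.752 - j1.801 A = 3.289∠-33.2° A.
Step 7 — Complex power: S = V·I* = 0 + j121 VA.
Step 8 — Real power: P = Re(S) = 0 W.
Step 9 — Reactive power: Q = Im(S) = 121 VAR.
Step 10 — Apparent power: |S| = 121 VA.
Step 11 — Power factor: PF = P/|S| = 0 (lagging).

(a) P = 0 W  (b) Q = 121 VAR  (c) S = 121 VA  (d) PF = 0 (lagging)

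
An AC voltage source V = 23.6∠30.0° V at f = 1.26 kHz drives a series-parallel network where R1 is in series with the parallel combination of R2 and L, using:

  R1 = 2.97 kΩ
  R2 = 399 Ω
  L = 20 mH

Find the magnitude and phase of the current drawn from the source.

Step 1 — Angular frequency: ω = 2π·f = 2π·1260 = 7917 rad/s.
Step 2 — Component impedances:
  R1: Z = R = 2970 Ω
  R2: Z = R = 399 Ω
  L: Z = jωL = j·7917·0.02 = 0 + j158.3 Ω
Step 3 — Parallel branch: R2 || L = 1/(1/R2 + 1/L) = 54.28 + j136.8 Ω.
Step 4 — Series with R1: Z_total = R1 + (R2 || L) = 3024 + j136.8 Ω = 3027∠2.6° Ω.
Step 5 — Source phasor: V = 23.6∠30.0° V = 20.44 + j11.8 V.
Step 6 — Ohm's law: I = V / Z_total = (20.44 + j11.8) / (3024 + j136.8) = 0.00692 + j0.003589 A.
Step 7 — Convert to polar: |I| = 0.007796 A, ∠I = 27.4°.

I = 0.007796∠27.4° A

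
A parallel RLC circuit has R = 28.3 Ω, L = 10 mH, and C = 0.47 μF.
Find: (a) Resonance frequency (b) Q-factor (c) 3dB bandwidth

Step 1 — Resonance: ω₀ = 1/√(LC) = 1/√(0.01·4.7e-07) = 1.459e+04 rad/s.
Step 2 — f₀ = ω₀/(2π) = 2322 Hz.
Step 3 — Parallel Q: Q = R/(ω₀L) = 28.3/(1.459e+04·0.01) = 0.194.
Step 4 — Bandwidth: Δω = ω₀/Q = 7.518e+04 rad/s; BW = Δω/(2π) = 1.197e+04 Hz.

(a) f₀ = 2322 Hz  (b) Q = 0.194  (c) BW = 1.197e+04 Hz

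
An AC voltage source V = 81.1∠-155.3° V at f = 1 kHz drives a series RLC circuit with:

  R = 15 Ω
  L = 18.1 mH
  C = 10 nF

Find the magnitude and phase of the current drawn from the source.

Step 1 — Angular frequency: ω = 2π·f = 2π·1000 = 6283 rad/s.
Step 2 — Component impedances:
  R: Z = R = 15 Ω
  L: Z = jωL = j·6283·0.0181 = 0 + j113.7 Ω
  C: Z = 1/(jωC) = -j/(ω·C) = 0 - j1.592e+04 Ω
Step 3 — Series combination: Z_total = R + L + C = 15 - j1.58e+04 Ω = 1.58e+04∠-89.9° Ω.
Step 4 — Source phasor: V = 81.1∠-155.3° V = -73.68 - j33.89 V.
Step 5 — Ohm's law: I = V / Z_total = (-73.68 - j33.89) / (15 - j1.58e+04) = 0.00214 - j0.004665 A.
Step 6 — Convert to polar: |I| = 0.005132 A, ∠I = -65.4°.

I = 0.005132∠-65.4° A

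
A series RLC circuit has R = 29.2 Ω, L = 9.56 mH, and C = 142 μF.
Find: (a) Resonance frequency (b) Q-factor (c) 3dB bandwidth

Step 1 — Resonance condition Im(Z)=0 gives ω₀ = 1/√(LC).
Step 2 — ω₀ = 1/√(0.00956·0.000142) = 858.3 rad/s.
Step 3 — f₀ = ω₀/(2π) = 136.6 Hz.
Step 4 — Series Q: Q = ω₀L/R = 858.3·0.00956/29.2 = 0.281.
Step 5 — 3dB bandwidth: Δω = ω₀/Q = 3054 rad/s; BW = Δω/(2π) = 486.1 Hz.

(a) f₀ = 136.6 Hz  (b) Q = 0.281  (c) BW = 486.1 Hz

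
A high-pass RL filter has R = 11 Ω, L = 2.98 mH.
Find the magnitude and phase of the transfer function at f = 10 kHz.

Step 1 — Angular frequency: ω = 2π·1e+04 = 6.283e+04 rad/s.
Step 2 — Transfer function: H(jω) = jωL/(R + jωL).
Step 3 — Numerator jωL = j·187.2; denominator R + jωL = 11 + j187.2.
Step 4 — H = 0.9966 + j0.05855.
Step 5 — Magnitude: |H| = 0.9983 (-0.0 dB); phase: φ = 3.4°.

|H| = 0.9983 (-0.0 dB), φ = 3.4°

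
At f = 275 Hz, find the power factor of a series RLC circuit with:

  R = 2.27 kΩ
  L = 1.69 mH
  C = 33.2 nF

Step 1 — Angular frequency: ω = 2π·f = 2π·275 = 1728 rad/s.
Step 2 — Component impedances:
  R: Z = R = 2270 Ω
  L: Z = jωL = j·1728·0.00169 = 0 + j2.92 Ω
  C: Z = 1/(jωC) = -j/(ω·C) = 0 - j1.743e+04 Ω
Step 3 — Series combination: Z_total = R + L + C = 2270 - j1.743e+04 Ω = 1.758e+04∠-82.6° Ω.
Step 4 — Power factor: PF = cos(φ) = Re(Z)/|Z| = 2270/17576 = 0.1292.
Step 5 — Type: Im(Z) = -1.743e+04 ⇒ leading (phase φ = -82.6°).

PF = 0.1292 (leading, φ = -82.6°)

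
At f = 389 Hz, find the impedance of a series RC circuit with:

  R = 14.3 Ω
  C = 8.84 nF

Step 1 — Angular frequency: ω = 2π·f = 2π·389 = 2444 rad/s.
Step 2 — Component impedances:
  R: Z = R = 14.3 Ω
  C: Z = 1/(jωC) = -j/(ω·C) = 0 - j4.628e+04 Ω
Step 3 — Series combination: Z_total = R + C = 14.3 - j4.628e+04 Ω = 4.628e+04∠-90.0° Ω.

Z = 14.3 - j4.628e+04 Ω = 4.628e+04∠-90.0° Ω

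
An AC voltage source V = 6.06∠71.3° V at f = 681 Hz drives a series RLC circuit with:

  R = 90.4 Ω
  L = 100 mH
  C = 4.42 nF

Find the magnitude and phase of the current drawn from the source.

Step 1 — Angular frequency: ω = 2π·f = 2π·681 = 4279 rad/s.
Step 2 — Component impedances:
  R: Z = R = 90.4 Ω
  L: Z = jωL = j·4279·0.1 = 0 + j427.9 Ω
  C: Z = 1/(jωC) = -j/(ω·C) = 0 - j5.288e+04 Ω
Step 3 — Series combination: Z_total = R + L + C = 90.4 - j5.245e+04 Ω = 5.245e+04∠-89.9° Ω.
Step 4 — Source phasor: V = 6.06∠71.3° V = 1.943 + j5.74 V.
Step 5 — Ohm's law: I = V / Z_total = (1.943 + j5.74) / (90.4 - j5.245e+04) = -0.0001094 + j3.723e-05 A.
Step 6 — Convert to polar: |I| = 0.0001155 A, ∠I = 161.2°.

I = 0.0001155∠161.2° A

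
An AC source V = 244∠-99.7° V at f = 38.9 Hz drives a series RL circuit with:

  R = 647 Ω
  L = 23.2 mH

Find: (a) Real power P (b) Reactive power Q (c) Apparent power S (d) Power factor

Step 1 — Angular frequency: ω = 2π·f = 2π·38.9 = 244.4 rad/s.
Step 2 — Component impedances:
  R: Z = R = 647 Ω
  L: Z = jωL = j·244.4·0.0232 = 0 + j5.67 Ω
Step 3 — Series combination: Z_total = R + L = 647 + j5.67 Ω = 647∠0.5° Ω.
Step 4 — Source phasor: V = 244∠-99.7° V = -41.11 - j240.5 V.
Step 5 — Current: I = V / Z = -0.06679 - j0.3711 A = 0.3771∠-100.2° A.
Step 6 — Complex power: S = V·I* = 92.01 + j0.8064 VA.
Step 7 — Real power: P = Re(S) = 92.01 W.
Step 8 — Reactive power: Q = Im(S) = 0.8064 VAR.
Step 9 — Apparent power: |S| = 92.02 VA.
Step 10 — Power factor: PF = P/|S| = 1 (lagging).

(a) P = 92.01 W  (b) Q = 0.8064 VAR  (c) S = 92.02 VA  (d) PF = 1 (lagging)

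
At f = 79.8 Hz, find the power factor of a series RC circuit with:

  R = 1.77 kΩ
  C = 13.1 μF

Step 1 — Angular frequency: ω = 2π·f = 2π·79.8 = 501.4 rad/s.
Step 2 — Component impedances:
  R: Z = R = 1770 Ω
  C: Z = 1/(jωC) = -j/(ω·C) = 0 - j152.2 Ω
Step 3 — Series combination: Z_total = R + C = 1770 - j152.2 Ω = 1777∠-4.9° Ω.
Step 4 — Power factor: PF = cos(φ) = Re(Z)/|Z| = 1770/1776.5 = 0.9963.
Step 5 — Type: Im(Z) = -152.2 ⇒ leading (phase φ = -4.9°).

PF = 0.9963 (leading, φ = -4.9°)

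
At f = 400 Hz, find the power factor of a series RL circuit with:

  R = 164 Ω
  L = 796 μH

Step 1 — Angular frequency: ω = 2π·f = 2π·400 = 2513 rad/s.
Step 2 — Component impedances:
  R: Z = R = 164 Ω
  L: Z = jωL = j·2513·0.000796 = 0 + j2.001 Ω
Step 3 — Series combination: Z_total = R + L = 164 + j2.001 Ω = 164∠0.7° Ω.
Step 4 — Power factor: PF = cos(φ) = Re(Z)/|Z| = 164/164.01 = 0.9999.
Step 5 — Type: Im(Z) = 2.001 ⇒ lagging (phase φ = 0.7°).

PF = 0.9999 (lagging, φ = 0.7°)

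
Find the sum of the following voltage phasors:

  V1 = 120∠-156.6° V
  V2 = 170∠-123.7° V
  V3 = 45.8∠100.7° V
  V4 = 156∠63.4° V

Step 1 — Convert each phasor to rectangular form:
  V1 = 120·(cos(-156.6°) + j·sin(-156.6°)) = -110.1 - j47.66 V
  V2 = 170·(cos(-123.7°) + j·sin(-123.7°)) = -94.32 - j141.4 V
  V3 = 45.8·(cos(100.7°) + j·sin(100.7°)) = -8.504 + j45 V
  V4 = 156·(cos(63.4°) + j·sin(63.4°)) = 69.85 + j139.5 V
Step 2 — Sum components: V_total = -143.1 - j4.598 V.
Step 3 — Convert to polar: |V_total| = 143.2 V, ∠V_total = -178.2°.

V_total = 143.2∠-178.2° V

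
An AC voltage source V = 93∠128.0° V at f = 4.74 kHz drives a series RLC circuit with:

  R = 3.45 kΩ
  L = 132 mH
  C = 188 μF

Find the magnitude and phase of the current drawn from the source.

Step 1 — Angular frequency: ω = 2π·f = 2π·4740 = 2.978e+04 rad/s.
Step 2 — Component impedances:
  R: Z = R = 3450 Ω
  L: Z = jωL = j·2.978e+04·0.132 = 0 + j3931 Ω
  C: Z = 1/(jωC) = -j/(ω·C) = 0 - j0.1786 Ω
Step 3 — Series combination: Z_total = R + L + C = 3450 + j3931 Ω = 5230∠48.7° Ω.
Step 4 — Source phasor: V = 93∠128.0° V = -57.26 + j73.29 V.
Step 5 — Ohm's law: I = V / Z_total = (-57.26 + j73.29) / (3450 + j3931) = 0.00331 + j0.01747 A.
Step 6 — Convert to polar: |I| = 0.01778 A, ∠I = 79.3°.

I = 0.01778∠79.3° A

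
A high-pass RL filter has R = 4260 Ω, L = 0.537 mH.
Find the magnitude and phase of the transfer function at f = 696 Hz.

Step 1 — Angular frequency: ω = 2π·696 = 4373 rad/s.
Step 2 — Transfer function: H(jω) = jωL/(R + jωL).
Step 3 — Numerator jωL = j·2.348; denominator R + jωL = 4260 + j2.348.
Step 4 — H = 3.039e-07 + j0.0005513.
Step 5 — Magnitude: |H| = 0.0005513 (-65.2 dB); phase: φ = 90.0°.

|H| = 0.0005513 (-65.2 dB), φ = 90.0°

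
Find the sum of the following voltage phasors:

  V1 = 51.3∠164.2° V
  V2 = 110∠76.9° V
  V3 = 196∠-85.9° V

Step 1 — Convert each phasor to rectangular form:
  V1 = 51.3·(cos(164.2°) + j·sin(164.2°)) = -49.36 + j13.97 V
  V2 = 110·(cos(76.9°) + j·sin(76.9°)) = 24.93 + j107.1 V
  V3 = 196·(cos(-85.9°) + j·sin(-85.9°)) = 14.01 - j195.5 V
Step 2 — Sum components: V_total = -10.42 - j74.39 V.
Step 3 — Convert to polar: |V_total| = 75.12 V, ∠V_total = -98.0°.

V_total = 75.12∠-98.0° V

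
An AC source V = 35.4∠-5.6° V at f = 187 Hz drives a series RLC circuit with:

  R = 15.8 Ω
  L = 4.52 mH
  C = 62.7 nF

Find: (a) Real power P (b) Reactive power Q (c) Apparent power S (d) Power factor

Step 1 — Angular frequency: ω = 2π·f = 2π·187 = 1175 rad/s.
Step 2 — Component impedances:
  R: Z = R = 15.8 Ω
  L: Z = jωL = j·1175·0.00452 = 0 + j5.311 Ω
  C: Z = 1/(jωC) = -j/(ω·C) = 0 - j1.357e+04 Ω
Step 3 — Series combination: Z_total = R + L + C = 15.8 - j1.357e+04 Ω = 1.357e+04∠-89.9° Ω.
Step 4 — Source phasor: V = 35.4∠-5.6° V = 35.23 - j3.454 V.
Step 5 — Current: I = V / Z = 0.0002576 + j0.002596 A = 0.002609∠84.3° A.
Step 6 — Complex power: S = V·I* = 0.0001075 - j0.09236 VA.
Step 7 — Real power: P = Re(S) = 0.0001075 W.
Step 8 — Reactive power: Q = Im(S) = -0.09236 VAR.
Step 9 — Apparent power: |S| = 0.09236 VA.
Step 10 — Power factor: PF = P/|S| = 0.001164 (leading).

(a) P = 0.0001075 W  (b) Q = -0.09236 VAR  (c) S = 0.09236 VA  (d) PF = 0.001164 (leading)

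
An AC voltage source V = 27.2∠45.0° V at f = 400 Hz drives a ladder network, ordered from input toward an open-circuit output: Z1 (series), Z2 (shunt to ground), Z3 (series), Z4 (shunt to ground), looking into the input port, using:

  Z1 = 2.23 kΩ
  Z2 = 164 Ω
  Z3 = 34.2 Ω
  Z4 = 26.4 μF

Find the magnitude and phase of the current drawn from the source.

Step 1 — Angular frequency: ω = 2π·f = 2π·400 = 2513 rad/s.
Step 2 — Component impedances:
  Z1: Z = R = 2230 Ω
  Z2: Z = R = 164 Ω
  Z3: Z = R = 34.2 Ω
  Z4: Z = 1/(jωC) = -j/(ω·C) = 0 - j15.07 Ω
Step 3 — Ladder network (open output): work backward from the far end, alternating series and parallel combinations. Z_in = 2259 - j10.26 Ω = 2259∠-0.3° Ω.
Step 4 — Source phasor: V = 27.2∠45.0° V = 19.23 + j19.23 V.
Step 5 — Ohm's law: I = V / Z_total = (19.23 + j19.23) / (2259 - j10.26) = 0.008475 + j0.008552 A.
Step 6 — Convert to polar: |I| = 0.01204 A, ∠I = 45.3°.

I = 0.01204∠45.3° A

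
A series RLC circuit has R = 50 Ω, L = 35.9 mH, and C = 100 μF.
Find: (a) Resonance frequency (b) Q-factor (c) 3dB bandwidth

Step 1 — Resonance: ω₀ = 1/√(LC) = 1/√(0.0359·0.0001) = 527.8 rad/s.
Step 2 — f₀ = ω₀/(2π) = 84 Hz.
Step 3 — Series Q: Q = ω₀L/R = 527.8·0.0359/50 = 0.3789.
Step 4 — Bandwidth: Δω = ω₀/Q = 1393 rad/s; BW = Δω/(2π) = 221.7 Hz.

(a) f₀ = 84 Hz  (b) Q = 0.3789  (c) BW = 221.7 Hz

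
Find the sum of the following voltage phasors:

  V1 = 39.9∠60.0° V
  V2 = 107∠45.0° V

Step 1 — Convert each phasor to rectangular form:
  V1 = 39.9·(cos(60.0°) + j·sin(60.0°)) = 19.95 + j34.55 V
  V2 = 107·(cos(45.0°) + j·sin(45.0°)) = 75.66 + j75.66 V
Step 2 — Sum components: V_total = 95.61 + j110.2 V.
Step 3 — Convert to polar: |V_total| = 145.9 V, ∠V_total = 49.1°.

V_total = 145.9∠49.1° V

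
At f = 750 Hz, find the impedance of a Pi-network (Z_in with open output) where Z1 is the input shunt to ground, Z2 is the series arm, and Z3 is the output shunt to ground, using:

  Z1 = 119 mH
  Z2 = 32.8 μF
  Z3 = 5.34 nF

Step 1 — Angular frequency: ω = 2π·f = 2π·750 = 4712 rad/s.
Step 2 — Component impedances:
  Z1: Z = jωL = j·4712·0.119 = 0 + j560.8 Ω
  Z2: Z = 1/(jωC) = -j/(ω·C) = 0 - j6.47 Ω
  Z3: Z = 1/(jωC) = -j/(ω·C) = 0 - j3.974e+04 Ω
Step 3 — With open output, the series arm Z2 and the output shunt Z3 appear in series to ground: Z2 + Z3 = 0 - j3.975e+04 Ω.
Step 4 — Parallel with input shunt Z1: Z_in = Z1 || (Z2 + Z3) = 0 + j568.8 Ω = 568.8∠90.0° Ω.

Z = 0 + j568.8 Ω = 568.8∠90.0° Ω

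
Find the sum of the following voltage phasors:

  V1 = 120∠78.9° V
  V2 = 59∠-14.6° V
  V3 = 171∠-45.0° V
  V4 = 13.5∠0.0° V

Step 1 — Convert each phasor to rectangular form:
  V1 = 120·(cos(78.9°) + j·sin(78.9°)) = 23.1 + j117.8 V
  V2 = 59·(cos(-14.6°) + j·sin(-14.6°)) = 57.09 - j14.87 V
  V3 = 171·(cos(-45.0°) + j·sin(-45.0°)) = 120.9 - j120.9 V
  V4 = 13.5·(cos(0.0°) + j·sin(0.0°)) = 13.5 V
Step 2 — Sum components: V_total = 214.6 - j18.03 V.
Step 3 — Convert to polar: |V_total| = 215.4 V, ∠V_total = -4.8°.

V_total = 215.4∠-4.8° V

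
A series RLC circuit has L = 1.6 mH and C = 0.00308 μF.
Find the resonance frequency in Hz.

Step 1 — Resonance condition Im(Z)=0 gives ω₀ = 1/√(LC).
Step 2 — ω₀ = 1/√(0.0016·3.08e-09) = 4.505e+05 rad/s.
Step 3 — f₀ = ω₀/(2π) = 7.169e+04 Hz.

f₀ = 7.169e+04 Hz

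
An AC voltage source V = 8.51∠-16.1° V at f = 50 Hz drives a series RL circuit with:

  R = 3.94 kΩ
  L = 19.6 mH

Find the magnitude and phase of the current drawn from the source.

Step 1 — Angular frequency: ω = 2π·f = 2π·50 = 314.2 rad/s.
Step 2 — Component impedances:
  R: Z = R = 3940 Ω
  L: Z = jωL = j·314.2·0.0196 = 0 + j6.158 Ω
Step 3 — Series combination: Z_total = R + L = 3940 + j6.158 Ω = 3940∠0.1° Ω.
Step 4 — Source phasor: V = 8.51∠-16.1° V = 8.176 - j2.36 V.
Step 5 — Ohm's law: I = V / Z_total = (8.176 - j2.36) / (3940 + j6.158) = 0.002074 - j0.0006022 A.
Step 6 — Convert to polar: |I| = 0.00216 A, ∠I = -16.2°.

I = 0.00216∠-16.2° A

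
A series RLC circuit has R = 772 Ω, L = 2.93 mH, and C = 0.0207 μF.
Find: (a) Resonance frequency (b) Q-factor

Step 1 — Resonance condition Im(Z)=0 gives ω₀ = 1/√(LC).
Step 2 — ω₀ = 1/√(0.00293·2.07e-08) = 1.284e+05 rad/s.
Step 3 — f₀ = ω₀/(2π) = 2.044e+04 Hz.
Step 4 — Series Q: Q = ω₀L/R = 1.284e+05·0.00293/772 = 0.4873.

(a) f₀ = 2.044e+04 Hz  (b) Q = 0.4873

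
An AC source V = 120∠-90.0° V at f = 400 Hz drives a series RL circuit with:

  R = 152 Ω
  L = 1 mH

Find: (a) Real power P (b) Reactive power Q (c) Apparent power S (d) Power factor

Step 1 — Angular frequency: ω = 2π·f = 2π·400 = 2513 rad/s.
Step 2 — Component impedances:
  R: Z = R = 152 Ω
  L: Z = jωL = j·2513·0.001 = 0 + j2.513 Ω
Step 3 — Series combination: Z_total = R + L = 152 + j2.513 Ω = 152∠0.9° Ω.
Step 4 — Source phasor: V = 120∠-90.0° V = 0 - j120 V.
Step 5 — Current: I = V / Z = -0.01305 - j0.7893 A = 0.7894∠-90.9° A.
Step 6 — Complex power: S = V·I* = 94.71 + j1.566 VA.
Step 7 — Real power: P = Re(S) = 94.71 W.
Step 8 — Reactive power: Q = Im(S) = 1.566 VAR.
Step 9 — Apparent power: |S| = 94.72 VA.
Step 10 — Power factor: PF = P/|S| = 0.9999 (lagging).

(a) P = 94.71 W  (b) Q = 1.566 VAR  (c) S = 94.72 VA  (d) PF = 0.9999 (lagging)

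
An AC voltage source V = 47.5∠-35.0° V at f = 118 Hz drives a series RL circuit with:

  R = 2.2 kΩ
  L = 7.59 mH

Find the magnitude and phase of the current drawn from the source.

Step 1 — Angular frequency: ω = 2π·f = 2π·118 = 741.4 rad/s.
Step 2 — Component impedances:
  R: Z = R = 2200 Ω
  L: Z = jωL = j·741.4·0.00759 = 0 + j5.627 Ω
Step 3 — Series combination: Z_total = R + L = 2200 + j5.627 Ω = 2200∠0.1° Ω.
Step 4 — Source phasor: V = 47.5∠-35.0° V = 38.91 - j27.24 V.
Step 5 — Ohm's law: I = V / Z_total = (38.91 - j27.24) / (2200 + j5.627) = 0.01765 - j0.01243 A.
Step 6 — Convert to polar: |I| = 0.02159 A, ∠I = -35.1°.

I = 0.02159∠-35.1° A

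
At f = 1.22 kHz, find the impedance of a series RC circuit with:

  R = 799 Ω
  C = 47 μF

Step 1 — Angular frequency: ω = 2π·f = 2π·1220 = 7665 rad/s.
Step 2 — Component impedances:
  R: Z = R = 799 Ω
  C: Z = 1/(jωC) = -j/(ω·C) = 0 - j2.776 Ω
Step 3 — Series combination: Z_total = R + C = 799 - j2.776 Ω = 799∠-0.2° Ω.

Z = 799 - j2.776 Ω = 799∠-0.2° Ω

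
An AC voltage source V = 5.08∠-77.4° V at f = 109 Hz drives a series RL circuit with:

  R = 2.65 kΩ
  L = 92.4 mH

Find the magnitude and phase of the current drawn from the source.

Step 1 — Angular frequency: ω = 2π·f = 2π·109 = 684.9 rad/s.
Step 2 — Component impedances:
  R: Z = R = 2650 Ω
  L: Z = jωL = j·684.9·0.0924 = 0 + j63.28 Ω
Step 3 — Series combination: Z_total = R + L = 2650 + j63.28 Ω = 2651∠1.4° Ω.
Step 4 — Source phasor: V = 5.08∠-77.4° V = 1.108 - j4.958 V.
Step 5 — Ohm's law: I = V / Z_total = (1.108 - j4.958) / (2650 + j63.28) = 0.0003733 - j0.00188 A.
Step 6 — Convert to polar: |I| = 0.001916 A, ∠I = -78.8°.

I = 0.001916∠-78.8° A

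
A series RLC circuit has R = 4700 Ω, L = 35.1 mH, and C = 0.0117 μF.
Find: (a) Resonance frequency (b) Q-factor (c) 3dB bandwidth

Step 1 — Resonance: ω₀ = 1/√(LC) = 1/√(0.0351·1.17e-08) = 4.935e+04 rad/s.
Step 2 — f₀ = ω₀/(2π) = 7854 Hz.
Step 3 — Series Q: Q = ω₀L/R = 4.935e+04·0.0351/4700 = 0.3685.
Step 4 — Bandwidth: Δω = ω₀/Q = 1.339e+05 rad/s; BW = Δω/(2π) = 2.131e+04 Hz.

(a) f₀ = 7854 Hz  (b) Q = 0.3685  (c) BW = 2.131e+04 Hz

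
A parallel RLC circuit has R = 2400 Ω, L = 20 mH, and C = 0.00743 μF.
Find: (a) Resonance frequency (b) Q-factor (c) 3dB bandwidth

Step 1 — Resonance: ω₀ = 1/√(LC) = 1/√(0.02·7.43e-09) = 8.203e+04 rad/s.
Step 2 — f₀ = ω₀/(2π) = 1.306e+04 Hz.
Step 3 — Parallel Q: Q = R/(ω₀L) = 2400/(8.203e+04·0.02) = 1.463.
Step 4 — Bandwidth: Δω = ω₀/Q = 5.608e+04 rad/s; BW = Δω/(2π) = 8925 Hz.

(a) f₀ = 1.306e+04 Hz  (b) Q = 1.463  (c) BW = 8925 Hz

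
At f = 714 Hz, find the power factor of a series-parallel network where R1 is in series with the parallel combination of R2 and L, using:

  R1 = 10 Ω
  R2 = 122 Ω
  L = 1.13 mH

Step 1 — Angular frequency: ω = 2π·f = 2π·714 = 4486 rad/s.
Step 2 — Component impedances:
  R1: Z = R = 10 Ω
  R2: Z = R = 122 Ω
  L: Z = jωL = j·4486·0.00113 = 0 + j5.069 Ω
Step 3 — Parallel branch: R2 || L = 1/(1/R2 + 1/L) = 0.2103 + j5.061 Ω.
Step 4 — Series with R1: Z_total = R1 + (R2 || L) = 10.21 + j5.061 Ω = 11.4∠26.4° Ω.
Step 5 — Power factor: PF = cos(φ) = Re(Z)/|Z| = 10.2103/11.3956 = 0.896.
Step 6 — Type: Im(Z) = 5.061 ⇒ lagging (phase φ = 26.4°).

PF = 0.896 (lagging, φ = 26.4°)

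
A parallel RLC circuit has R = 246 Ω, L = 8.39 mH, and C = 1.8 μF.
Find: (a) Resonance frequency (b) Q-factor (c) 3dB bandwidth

Step 1 — Resonance: ω₀ = 1/√(LC) = 1/√(0.00839·1.8e-06) = 8137 rad/s.
Step 2 — f₀ = ω₀/(2π) = 1295 Hz.
Step 3 — Parallel Q: Q = R/(ω₀L) = 246/(8137·0.00839) = 3.603.
Step 4 — Bandwidth: Δω = ω₀/Q = 2258 rad/s; BW = Δω/(2π) = 359.4 Hz.

(a) f₀ = 1295 Hz  (b) Q = 3.603  (c) BW = 359.4 Hz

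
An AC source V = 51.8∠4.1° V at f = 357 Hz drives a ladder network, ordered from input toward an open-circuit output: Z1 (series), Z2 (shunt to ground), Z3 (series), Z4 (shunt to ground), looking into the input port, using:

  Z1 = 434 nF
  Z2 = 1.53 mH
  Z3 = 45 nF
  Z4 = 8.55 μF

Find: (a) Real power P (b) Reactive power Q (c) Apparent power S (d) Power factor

Step 1 — Angular frequency: ω = 2π·f = 2π·357 = 2243 rad/s.
Step 2 — Component impedances:
  Z1: Z = 1/(jωC) = -j/(ω·C) = 0 - j1027 Ω
  Z2: Z = jωL = j·2243·0.00153 = 0 + j3.432 Ω
  Z3: Z = 1/(jωC) = -j/(ω·C) = 0 - j9907 Ω
  Z4: Z = 1/(jωC) = -j/(ω·C) = 0 - j52.14 Ω
Step 3 — Ladder network (open output): work backward from the far end, alternating series and parallel combinations. Z_in = 0 - j1024 Ω = 1024∠-90.0° Ω.
Step 4 — Source phasor: V = 51.8∠4.1° V = 51.67 + j3.704 V.
Step 5 — Current: I = V / Z = -0.003618 + j0.05047 A = 0.0506∠94.1° A.
Step 6 — Complex power: S = V·I* = 0 - j2.621 VA.
Step 7 — Real power: P = Re(S) = 0 W.
Step 8 — Reactive power: Q = Im(S) = -2.621 VAR.
Step 9 — Apparent power: |S| = 2.621 VA.
Step 10 — Power factor: PF = P/|S| = 0 (leading).

(a) P = 0 W  (b) Q = -2.621 VAR  (c) S = 2.621 VA  (d) PF = 0 (leading)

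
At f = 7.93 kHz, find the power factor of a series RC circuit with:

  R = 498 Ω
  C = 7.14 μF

Step 1 — Angular frequency: ω = 2π·f = 2π·7930 = 4.983e+04 rad/s.
Step 2 — Component impedances:
  R: Z = R = 498 Ω
  C: Z = 1/(jωC) = -j/(ω·C) = 0 - j2.811 Ω
Step 3 — Series combination: Z_total = R + C = 498 - j2.811 Ω = 498∠-0.3° Ω.
Step 4 — Power factor: PF = cos(φ) = Re(Z)/|Z| = 498/498 = 1.
Step 5 — Type: Im(Z) = -2.811 ⇒ leading (phase φ = -0.3°).

PF = 1 (leading, φ = -0.3°)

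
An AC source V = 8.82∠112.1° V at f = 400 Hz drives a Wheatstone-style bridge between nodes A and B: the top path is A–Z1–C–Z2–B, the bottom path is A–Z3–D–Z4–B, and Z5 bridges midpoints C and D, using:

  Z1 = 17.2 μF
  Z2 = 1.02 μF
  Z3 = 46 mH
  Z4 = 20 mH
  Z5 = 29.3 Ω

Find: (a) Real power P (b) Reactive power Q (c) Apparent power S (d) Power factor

Step 1 — Angular frequency: ω = 2π·f = 2π·400 = 2513 rad/s.
Step 2 — Component impedances:
  Z1: Z = 1/(jωC) = -j/(ω·C) = 0 - j23.13 Ω
  Z2: Z = 1/(jωC) = -j/(ω·C) = 0 - j390.1 Ω
  Z3: Z = jωL = j·2513·0.046 = 0 + j115.6 Ω
  Z4: Z = jωL = j·2513·0.02 = 0 + j50.27 Ω
  Z5: Z = R = 29.3 Ω
Step 3 — Bridge requires nodal analysis (the Z5 bridge couples midpoints C and D, so the two paths cannot be reduced to a simple series/parallel combination). Setting node B to ground and injecting 1 A at node A, the 3-node admittance system at A, C, D solves to V_A = Z_AB = 54.38 + j41.32 Ω = 68.3∠37.2° Ω.
Step 4 — Source phasor: V = 8.82∠112.1° V = -3.318 + j8.172 V.
Step 5 — Current: I = V / Z = 0.03371 + j0.1247 A = 0.1291∠74.9° A.
Step 6 — Complex power: S = V·I* = 0.9069 + j0.6892 VA.
Step 7 — Real power: P = Re(S) = 0.9069 W.
Step 8 — Reactive power: Q = Im(S) = 0.6892 VAR.
Step 9 — Apparent power: |S| = 1.139 VA.
Step 10 — Power factor: PF = P/|S| = 0.7962 (lagging).

(a) P = 0.9069 W  (b) Q = 0.6892 VAR  (c) S = 1.139 VA  (d) PF = 0.7962 (lagging)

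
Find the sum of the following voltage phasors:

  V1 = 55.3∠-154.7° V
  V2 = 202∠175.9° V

Step 1 — Convert each phasor to rectangular form:
  V1 = 55.3·(cos(-154.7°) + j·sin(-154.7°)) = -50 - j23.63 V
  V2 = 202·(cos(175.9°) + j·sin(175.9°)) = -201.5 + j14.44 V
Step 2 — Sum components: V_total = -251.5 - j9.19 V.
Step 3 — Convert to polar: |V_total| = 251.6 V, ∠V_total = -177.9°.

V_total = 251.6∠-177.9° V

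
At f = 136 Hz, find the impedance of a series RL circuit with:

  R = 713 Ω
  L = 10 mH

Step 1 — Angular frequency: ω = 2π·f = 2π·136 = 854.5 rad/s.
Step 2 — Component impedances:
  R: Z = R = 713 Ω
  L: Z = jωL = j·854.5·0.01 = 0 + j8.545 Ω
Step 3 — Series combination: Z_total = R + L = 713 + j8.545 Ω = 713.1∠0.7° Ω.

Z = 713 + j8.545 Ω = 713.1∠0.7° Ω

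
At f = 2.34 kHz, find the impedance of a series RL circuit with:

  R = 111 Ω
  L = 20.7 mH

Step 1 — Angular frequency: ω = 2π·f = 2π·2340 = 1.47e+04 rad/s.
Step 2 — Component impedances:
  R: Z = R = 111 Ω
  L: Z = jωL = j·1.47e+04·0.0207 = 0 + j304.3 Ω
Step 3 — Series combination: Z_total = R + L = 111 + j304.3 Ω = 324∠70.0° Ω.

Z = 111 + j304.3 Ω = 324∠70.0° Ω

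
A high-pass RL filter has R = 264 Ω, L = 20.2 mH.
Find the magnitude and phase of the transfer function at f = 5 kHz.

Step 1 — Angular frequency: ω = 2π·5000 = 3.142e+04 rad/s.
Step 2 — Transfer function: H(jω) = jωL/(R + jωL).
Step 3 — Numerator jωL = j·634.6; denominator R + jωL = 264 + j634.6.
Step 4 — H = 0.8525 + j0.3546.
Step 5 — Magnitude: |H| = 0.9233 (-0.7 dB); phase: φ = 22.6°.

|H| = 0.9233 (-0.7 dB), φ = 22.6°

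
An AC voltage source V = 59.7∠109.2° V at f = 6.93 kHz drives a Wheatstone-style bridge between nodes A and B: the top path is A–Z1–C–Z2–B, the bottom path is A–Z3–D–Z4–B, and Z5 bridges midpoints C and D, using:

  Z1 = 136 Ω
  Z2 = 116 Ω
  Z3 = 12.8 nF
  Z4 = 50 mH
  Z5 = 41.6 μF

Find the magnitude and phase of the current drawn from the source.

Step 1 — Angular frequency: ω = 2π·f = 2π·6930 = 4.354e+04 rad/s.
Step 2 — Component impedances:
  Z1: Z = R = 136 Ω
  Z2: Z = R = 116 Ω
  Z3: Z = 1/(jωC) = -j/(ω·C) = 0 - j1794 Ω
  Z4: Z = jωL = j·4.354e+04·0.05 = 0 + j2177 Ω
  Z5: Z = 1/(jωC) = -j/(ω·C) = 0 - j0.5521 Ω
Step 3 — Bridge requires nodal analysis (the Z5 bridge couples midpoints C and D, so the two paths cannot be reduced to a simple series/parallel combination). Setting node B to ground and injecting 1 A at node A, the 3-node admittance system at A, C, D solves to V_A = Z_AB = 250.9 - j4.077 Ω = 250.9∠-0.9° Ω.
Step 4 — Source phasor: V = 59.7∠109.2° V = -19.63 + j56.38 V.
Step 5 — Ohm's law: I = V / Z_total = (-19.63 + j56.38) / (250.9 - j4.077) = -0.08188 + j0.2234 A.
Step 6 — Convert to polar: |I| = 0.2379 A, ∠I = 110.1°.

I = 0.2379∠110.1° A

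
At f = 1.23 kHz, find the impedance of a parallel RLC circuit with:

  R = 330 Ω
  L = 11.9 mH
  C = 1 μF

Step 1 — Angular frequency: ω = 2π·f = 2π·1230 = 7728 rad/s.
Step 2 — Component impedances:
  R: Z = R = 330 Ω
  L: Z = jωL = j·7728·0.0119 = 0 + j91.97 Ω
  C: Z = 1/(jωC) = -j/(ω·C) = 0 - j129.4 Ω
Step 3 — Parallel combination: 1/Z_total = 1/R + 1/L + 1/C; Z_total = 158.9 + j164.9 Ω = 229∠46.1° Ω.

Z = 158.9 + j164.9 Ω = 229∠46.1° Ω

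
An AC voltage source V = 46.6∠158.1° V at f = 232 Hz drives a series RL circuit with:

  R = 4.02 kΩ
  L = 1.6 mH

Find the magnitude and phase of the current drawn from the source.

Step 1 — Angular frequency: ω = 2π·f = 2π·232 = 1458 rad/s.
Step 2 — Component impedances:
  R: Z = R = 4020 Ω
  L: Z = jωL = j·1458·0.0016 = 0 + j2.332 Ω
Step 3 — Series combination: Z_total = R + L = 4020 + j2.332 Ω = 4020∠0.0° Ω.
Step 4 — Source phasor: V = 46.6∠158.1° V = -43.24 + j17.38 V.
Step 5 — Ohm's law: I = V / Z_total = (-43.24 + j17.38) / (4020 + j2.332) = -0.01075 + j0.00433 A.
Step 6 — Convert to polar: |I| = 0.01159 A, ∠I = 158.1°.

I = 0.01159∠158.1° A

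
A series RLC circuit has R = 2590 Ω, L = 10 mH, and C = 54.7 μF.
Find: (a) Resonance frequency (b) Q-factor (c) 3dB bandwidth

Step 1 — Resonance condition Im(Z)=0 gives ω₀ = 1/√(LC).
Step 2 — ω₀ = 1/√(0.01·5.47e-05) = 1352 rad/s.
Step 3 — f₀ = ω₀/(2π) = 215.2 Hz.
Step 4 — Series Q: Q = ω₀L/R = 1352·0.01/2590 = 0.00522.
Step 5 — 3dB bandwidth: Δω = ω₀/Q = 2.59e+05 rad/s; BW = Δω/(2π) = 4.122e+04 Hz.

(a) f₀ = 215.2 Hz  (b) Q = 0.00522  (c) BW = 4.122e+04 Hz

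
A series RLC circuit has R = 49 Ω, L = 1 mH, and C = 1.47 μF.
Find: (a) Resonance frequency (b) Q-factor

Step 1 — Resonance condition Im(Z)=0 gives ω₀ = 1/√(LC).
Step 2 — ω₀ = 1/√(0.001·1.47e-06) = 2.608e+04 rad/s.
Step 3 — f₀ = ω₀/(2π) = 4151 Hz.
Step 4 — Series Q: Q = ω₀L/R = 2.608e+04·0.001/49 = 0.5323.

(a) f₀ = 4151 Hz  (b) Q = 0.5323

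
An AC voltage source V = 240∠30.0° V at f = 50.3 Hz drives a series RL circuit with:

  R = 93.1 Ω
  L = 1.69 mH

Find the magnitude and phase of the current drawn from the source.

Step 1 — Angular frequency: ω = 2π·f = 2π·50.3 = 316 rad/s.
Step 2 — Component impedances:
  R: Z = R = 93.1 Ω
  L: Z = jωL = j·316·0.00169 = 0 + j0.5341 Ω
Step 3 — Series combination: Z_total = R + L = 93.1 + j0.5341 Ω = 93.1∠0.3° Ω.
Step 4 — Source phasor: V = 240∠30.0° V = 207.8 + j120 V.
Step 5 — Ohm's law: I = V / Z_total = (207.8 + j120) / (93.1 + j0.5341) = 2.24 + j1.276 A.
Step 6 — Convert to polar: |I| = 2.578 A, ∠I = 29.7°.

I = 2.578∠29.7° A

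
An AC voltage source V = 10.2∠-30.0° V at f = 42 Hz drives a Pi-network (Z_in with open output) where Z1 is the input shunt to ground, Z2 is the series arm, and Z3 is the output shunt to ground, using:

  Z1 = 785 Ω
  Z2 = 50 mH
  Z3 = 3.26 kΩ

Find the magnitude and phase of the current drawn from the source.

Step 1 — Angular frequency: ω = 2π·f = 2π·42 = 263.9 rad/s.
Step 2 — Component impedances:
  Z1: Z = R = 785 Ω
  Z2: Z = jωL = j·263.9·0.05 = 0 + j13.19 Ω
  Z3: Z = R = 3260 Ω
Step 3 — With open output, the series arm Z2 and the output shunt Z3 appear in series to ground: Z2 + Z3 = 3260 + j13.19 Ω.
Step 4 — Parallel with input shunt Z1: Z_in = Z1 || (Z2 + Z3) = 632.7 + j0.4969 Ω = 632.7∠0.0° Ω.
Step 5 — Source phasor: V = 10.2∠-30.0° V = 8.833 - j5.1 V.
Step 6 — Ohm's law: I = V / Z_total = (8.833 - j5.1) / (632.7 + j0.4969) = 0.01396 - j0.008072 A.
Step 7 — Convert to polar: |I| = 0.01612 A, ∠I = -30.0°.

I = 0.01612∠-30.0° A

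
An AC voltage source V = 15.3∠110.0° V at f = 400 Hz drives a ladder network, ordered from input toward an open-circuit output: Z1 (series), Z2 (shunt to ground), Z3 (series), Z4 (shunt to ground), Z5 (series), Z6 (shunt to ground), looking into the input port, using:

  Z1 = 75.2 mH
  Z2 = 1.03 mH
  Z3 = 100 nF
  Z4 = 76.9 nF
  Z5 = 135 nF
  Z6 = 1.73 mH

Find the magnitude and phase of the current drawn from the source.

Step 1 — Angular frequency: ω = 2π·f = 2π·400 = 2513 rad/s.
Step 2 — Component impedances:
  Z1: Z = jωL = j·2513·0.0752 = 0 + j189 Ω
  Z2: Z = jωL = j·2513·0.00103 = 0 + j2.589 Ω
  Z3: Z = 1/(jωC) = -j/(ω·C) = 0 - j3979 Ω
  Z4: Z = 1/(jωC) = -j/(ω·C) = 0 - j5174 Ω
  Z5: Z = 1/(jωC) = -j/(ω·C) = 0 - j2947 Ω
  Z6: Z = jωL = j·2513·0.00173 = 0 + j4.348 Ω
Step 3 — Ladder network (open output): work backward from the far end, alternating series and parallel combinations. Z_in = 0 + j191.6 Ω = 191.6∠90.0° Ω.
Step 4 — Source phasor: V = 15.3∠110.0° V = -5.233 + j14.38 V.
Step 5 — Ohm's law: I = V / Z_total = (-5.233 + j14.38) / (0 + j191.6) = 0.07504 + j0.02731 A.
Step 6 — Convert to polar: |I| = 0.07986 A, ∠I = 20.0°.

I = 0.07986∠20.0° A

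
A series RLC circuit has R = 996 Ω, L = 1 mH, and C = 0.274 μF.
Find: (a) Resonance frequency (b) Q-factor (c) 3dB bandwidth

Step 1 — Resonance: ω₀ = 1/√(LC) = 1/√(0.001·2.74e-07) = 6.041e+04 rad/s.
Step 2 — f₀ = ω₀/(2π) = 9615 Hz.
Step 3 — Series Q: Q = ω₀L/R = 6.041e+04·0.001/996 = 0.06065.
Step 4 — Bandwidth: Δω = ω₀/Q = 9.96e+05 rad/s; BW = Δω/(2π) = 1.585e+05 Hz.

(a) f₀ = 9615 Hz  (b) Q = 0.06065  (c) BW = 1.585e+05 Hz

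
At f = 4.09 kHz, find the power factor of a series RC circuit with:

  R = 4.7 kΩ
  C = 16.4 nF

Step 1 — Angular frequency: ω = 2π·f = 2π·4090 = 2.57e+04 rad/s.
Step 2 — Component impedances:
  R: Z = R = 4700 Ω
  C: Z = 1/(jωC) = -j/(ω·C) = 0 - j2373 Ω
Step 3 — Series combination: Z_total = R + C = 4700 - j2373 Ω = 5265∠-26.8° Ω.
Step 4 — Power factor: PF = cos(φ) = Re(Z)/|Z| = 4700/5265 = 0.8927.
Step 5 — Type: Im(Z) = -2373 ⇒ leading (phase φ = -26.8°).

PF = 0.8927 (leading, φ = -26.8°)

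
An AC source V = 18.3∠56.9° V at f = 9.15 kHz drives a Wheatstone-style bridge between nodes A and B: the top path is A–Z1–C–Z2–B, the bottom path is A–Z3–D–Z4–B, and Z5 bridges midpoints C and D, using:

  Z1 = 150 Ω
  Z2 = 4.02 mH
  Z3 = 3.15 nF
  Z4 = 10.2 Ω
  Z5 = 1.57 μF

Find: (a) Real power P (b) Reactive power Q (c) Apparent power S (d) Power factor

Step 1 — Angular frequency: ω = 2π·f = 2π·9150 = 5.749e+04 rad/s.
Step 2 — Component impedances:
  Z1: Z = R = 150 Ω
  Z2: Z = jωL = j·5.749e+04·0.00402 = 0 + j231.1 Ω
  Z3: Z = 1/(jωC) = -j/(ω·C) = 0 - j5522 Ω
  Z4: Z = R = 10.2 Ω
  Z5: Z = 1/(jωC) = -j/(ω·C) = 0 - j11.08 Ω
Step 3 — Bridge requires nodal analysis (the Z5 bridge couples midpoints C and D, so the two paths cannot be reduced to a simple series/parallel combination). Setting node B to ground and injecting 1 A at node A, the 3-node admittance system at A, C, D solves to V_A = Z_AB = 160.5 - j15.17 Ω = 161.2∠-5.4° Ω.
Step 4 — Source phasor: V = 18.3∠56.9° V = 9.994 + j15.33 V.
Step 5 — Current: I = V / Z = 0.05277 + j0.1005 A = 0.1135∠62.3° A.
Step 6 — Complex power: S = V·I* = 2.068 - j0.1955 VA.
Step 7 — Real power: P = Re(S) = 2.068 W.
Step 8 — Reactive power: Q = Im(S) = -0.1955 VAR.
Step 9 — Apparent power: |S| = 2.077 VA.
Step 10 — Power factor: PF = P/|S| = 0.9956 (leading).

(a) P = 2.068 W  (b) Q = -0.1955 VAR  (c) S = 2.077 VA  (d) PF = 0.9956 (leading)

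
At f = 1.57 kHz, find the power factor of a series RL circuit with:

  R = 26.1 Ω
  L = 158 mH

Step 1 — Angular frequency: ω = 2π·f = 2π·1570 = 9865 rad/s.
Step 2 — Component impedances:
  R: Z = R = 26.1 Ω
  L: Z = jωL = j·9865·0.158 = 0 + j1559 Ω
Step 3 — Series combination: Z_total = R + L = 26.1 + j1559 Ω = 1559∠89.0° Ω.
Step 4 — Power factor: PF = cos(φ) = Re(Z)/|Z| = 26.1/1559 = 0.01674.
Step 5 — Type: Im(Z) = 1559 ⇒ lagging (phase φ = 89.0°).

PF = 0.01674 (lagging, φ = 89.0°)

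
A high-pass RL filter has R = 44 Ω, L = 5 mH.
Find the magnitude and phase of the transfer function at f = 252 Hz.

Step 1 — Angular frequency: ω = 2π·252 = 1583 rad/s.
Step 2 — Transfer function: H(jω) = jωL/(R + jωL).
Step 3 — Numerator jωL = j·7.917; denominator R + jωL = 44 + j7.917.
Step 4 — H = 0.03136 + j0.1743.
Step 5 — Magnitude: |H| = 0.1771 (-15.0 dB); phase: φ = 79.8°.

|H| = 0.1771 (-15.0 dB), φ = 79.8°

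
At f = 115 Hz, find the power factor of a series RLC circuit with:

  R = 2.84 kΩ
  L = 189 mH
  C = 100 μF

Step 1 — Angular frequency: ω = 2π·f = 2π·115 = 722.6 rad/s.
Step 2 — Component impedances:
  R: Z = R = 2840 Ω
  L: Z = jωL = j·722.6·0.189 = 0 + j136.6 Ω
  C: Z = 1/(jωC) = -j/(ω·C) = 0 - j13.84 Ω
Step 3 — Series combination: Z_total = R + L + C = 2840 + j122.7 Ω = 2843∠2.5° Ω.
Step 4 — Power factor: PF = cos(φ) = Re(Z)/|Z| = 2840/2842.7 = 0.9991.
Step 5 — Type: Im(Z) = 122.7 ⇒ lagging (phase φ = 2.5°).

PF = 0.9991 (lagging, φ = 2.5°)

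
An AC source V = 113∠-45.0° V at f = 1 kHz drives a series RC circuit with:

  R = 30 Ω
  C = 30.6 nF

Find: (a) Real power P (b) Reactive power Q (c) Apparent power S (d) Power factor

Step 1 — Angular frequency: ω = 2π·f = 2π·1000 = 6283 rad/s.
Step 2 — Component impedances:
  R: Z = R = 30 Ω
  C: Z = 1/(jωC) = -j/(ω·C) = 0 - j5201 Ω
Step 3 — Series combination: Z_total = R + C = 30 - j5201 Ω = 5201∠-89.7° Ω.
Step 4 — Source phasor: V = 113∠-45.0° V = 79.9 - j79.9 V.
Step 5 — Current: I = V / Z = 0.01545 + j0.01527 A = 0.02173∠44.7° A.
Step 6 — Complex power: S = V·I* = 0.01416 - j2.455 VA.
Step 7 — Real power: P = Re(S) = 0.01416 W.
Step 8 — Reactive power: Q = Im(S) = -2.455 VAR.
Step 9 — Apparent power: |S| = 2.455 VA.
Step 10 — Power factor: PF = P/|S| = 0.005768 (leading).

(a) P = 0.01416 W  (b) Q = -2.455 VAR  (c) S = 2.455 VA  (d) PF = 0.005768 (leading)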